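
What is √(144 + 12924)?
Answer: 66*√3 ≈ 114.32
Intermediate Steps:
√(144 + 12924) = √13068 = 66*√3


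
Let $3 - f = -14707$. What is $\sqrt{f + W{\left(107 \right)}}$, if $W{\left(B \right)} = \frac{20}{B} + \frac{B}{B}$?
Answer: $\frac{\sqrt{168428379}}{107} \approx 121.29$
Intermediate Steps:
$f = 14710$ ($f = 3 - -14707 = 3 + 14707 = 14710$)
$W{\left(B \right)} = 1 + \frac{20}{B}$ ($W{\left(B \right)} = \frac{20}{B} + 1 = 1 + \frac{20}{B}$)
$\sqrt{f + W{\left(107 \right)}} = \sqrt{14710 + \frac{20 + 107}{107}} = \sqrt{14710 + \frac{1}{107} \cdot 127} = \sqrt{14710 + \frac{127}{107}} = \sqrt{\frac{1574097}{107}} = \frac{\sqrt{168428379}}{107}$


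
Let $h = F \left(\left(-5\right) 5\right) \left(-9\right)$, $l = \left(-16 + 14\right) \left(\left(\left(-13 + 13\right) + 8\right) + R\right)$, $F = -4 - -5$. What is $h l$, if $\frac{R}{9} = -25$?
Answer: $97650$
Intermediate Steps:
$R = -225$ ($R = 9 \left(-25\right) = -225$)
$F = 1$ ($F = -4 + 5 = 1$)
$l = 434$ ($l = \left(-16 + 14\right) \left(\left(\left(-13 + 13\right) + 8\right) - 225\right) = - 2 \left(\left(0 + 8\right) - 225\right) = - 2 \left(8 - 225\right) = \left(-2\right) \left(-217\right) = 434$)
$h = 225$ ($h = 1 \left(\left(-5\right) 5\right) \left(-9\right) = 1 \left(-25\right) \left(-9\right) = \left(-25\right) \left(-9\right) = 225$)
$h l = 225 \cdot 434 = 97650$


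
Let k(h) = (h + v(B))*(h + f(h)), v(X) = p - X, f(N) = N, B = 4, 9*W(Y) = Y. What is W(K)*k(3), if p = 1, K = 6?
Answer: 0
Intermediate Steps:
W(Y) = Y/9
v(X) = 1 - X
k(h) = 2*h*(-3 + h) (k(h) = (h + (1 - 1*4))*(h + h) = (h + (1 - 4))*(2*h) = (h - 3)*(2*h) = (-3 + h)*(2*h) = 2*h*(-3 + h))
W(K)*k(3) = ((1/9)*6)*(2*3*(-3 + 3)) = 2*(2*3*0)/3 = (2/3)*0 = 0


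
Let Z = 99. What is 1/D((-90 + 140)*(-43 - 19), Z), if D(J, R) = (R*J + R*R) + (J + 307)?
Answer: -1/299892 ≈ -3.3345e-6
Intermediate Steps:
D(J, R) = 307 + J + R**2 + J*R (D(J, R) = (J*R + R**2) + (307 + J) = (R**2 + J*R) + (307 + J) = 307 + J + R**2 + J*R)
1/D((-90 + 140)*(-43 - 19), Z) = 1/(307 + (-90 + 140)*(-43 - 19) + 99**2 + ((-90 + 140)*(-43 - 19))*99) = 1/(307 + 50*(-62) + 9801 + (50*(-62))*99) = 1/(307 - 3100 + 9801 - 3100*99) = 1/(307 - 3100 + 9801 - 306900) = 1/(-299892) = -1/299892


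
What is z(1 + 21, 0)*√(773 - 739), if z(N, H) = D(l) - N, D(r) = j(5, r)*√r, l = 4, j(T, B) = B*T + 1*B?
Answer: 26*√34 ≈ 151.60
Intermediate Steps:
j(T, B) = B + B*T (j(T, B) = B*T + B = B + B*T)
D(r) = 6*r^(3/2) (D(r) = (r*(1 + 5))*√r = (r*6)*√r = (6*r)*√r = 6*r^(3/2))
z(N, H) = 48 - N (z(N, H) = 6*4^(3/2) - N = 6*8 - N = 48 - N)
z(1 + 21, 0)*√(773 - 739) = (48 - (1 + 21))*√(773 - 739) = (48 - 1*22)*√34 = (48 - 22)*√34 = 26*√34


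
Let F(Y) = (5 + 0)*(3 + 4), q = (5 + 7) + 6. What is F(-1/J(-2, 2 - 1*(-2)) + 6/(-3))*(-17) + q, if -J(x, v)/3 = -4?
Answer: -577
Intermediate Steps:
J(x, v) = 12 (J(x, v) = -3*(-4) = 12)
q = 18 (q = 12 + 6 = 18)
F(Y) = 35 (F(Y) = 5*7 = 35)
F(-1/J(-2, 2 - 1*(-2)) + 6/(-3))*(-17) + q = 35*(-17) + 18 = -595 + 18 = -577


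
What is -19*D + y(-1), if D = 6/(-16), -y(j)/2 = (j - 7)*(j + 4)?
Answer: 441/8 ≈ 55.125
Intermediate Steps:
y(j) = -2*(-7 + j)*(4 + j) (y(j) = -2*(j - 7)*(j + 4) = -2*(-7 + j)*(4 + j))
D = -3/8 (D = 6*(-1/16) = -3/8 ≈ -0.37500)
-19*D + y(-1) = -19*(-3/8) + (56 - 2*(-1)**2 + 6*(-1)) = 57/8 + (56 - 2*1 - 6) = 57/8 + (56 - 2 - 6) = 57/8 + 48 = 441/8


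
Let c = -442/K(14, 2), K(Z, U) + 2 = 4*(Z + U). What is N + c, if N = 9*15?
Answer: 3964/31 ≈ 127.87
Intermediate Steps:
K(Z, U) = -2 + 4*U + 4*Z (K(Z, U) = -2 + 4*(Z + U) = -2 + 4*(U + Z) = -2 + (4*U + 4*Z) = -2 + 4*U + 4*Z)
N = 135
c = -221/31 (c = -442/(-2 + 4*2 + 4*14) = -442/(-2 + 8 + 56) = -442/62 = -442*1/62 = -221/31 ≈ -7.1290)
N + c = 135 - 221/31 = 3964/31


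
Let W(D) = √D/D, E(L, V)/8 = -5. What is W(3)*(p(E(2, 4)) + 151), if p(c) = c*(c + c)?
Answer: 1117*√3 ≈ 1934.7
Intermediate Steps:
E(L, V) = -40 (E(L, V) = 8*(-5) = -40)
p(c) = 2*c² (p(c) = c*(2*c) = 2*c²)
W(D) = D^(-½)
W(3)*(p(E(2, 4)) + 151) = (2*(-40)² + 151)/√3 = (√3/3)*(2*1600 + 151) = (√3/3)*(3200 + 151) = (√3/3)*3351 = 1117*√3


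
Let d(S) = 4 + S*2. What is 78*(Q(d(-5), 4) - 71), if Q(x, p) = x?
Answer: -6006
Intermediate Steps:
d(S) = 4 + 2*S
78*(Q(d(-5), 4) - 71) = 78*((4 + 2*(-5)) - 71) = 78*((4 - 10) - 71) = 78*(-6 - 71) = 78*(-77) = -6006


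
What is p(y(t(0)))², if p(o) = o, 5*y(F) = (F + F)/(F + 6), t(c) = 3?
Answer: 4/225 ≈ 0.017778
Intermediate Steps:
y(F) = 2*F/(5*(6 + F)) (y(F) = ((F + F)/(F + 6))/5 = ((2*F)/(6 + F))/5 = (2*F/(6 + F))/5 = 2*F/(5*(6 + F)))
p(y(t(0)))² = ((⅖)*3/(6 + 3))² = ((⅖)*3/9)² = ((⅖)*3*(⅑))² = (2/15)² = 4/225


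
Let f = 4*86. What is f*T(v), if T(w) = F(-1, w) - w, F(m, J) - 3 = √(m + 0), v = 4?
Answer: -344 + 344*I ≈ -344.0 + 344.0*I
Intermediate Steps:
F(m, J) = 3 + √m (F(m, J) = 3 + √(m + 0) = 3 + √m)
T(w) = 3 + I - w (T(w) = (3 + √(-1)) - w = (3 + I) - w = 3 + I - w)
f = 344
f*T(v) = 344*(3 + I - 1*4) = 344*(3 + I - 4) = 344*(-1 + I) = -344 + 344*I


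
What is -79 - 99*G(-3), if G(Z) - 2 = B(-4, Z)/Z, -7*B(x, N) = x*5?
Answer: -1279/7 ≈ -182.71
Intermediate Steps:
B(x, N) = -5*x/7 (B(x, N) = -x*5/7 = -5*x/7)
G(Z) = 2 + 20/(7*Z) (G(Z) = 2 + (-5/7*(-4))/Z = 2 + 20/(7*Z))
-79 - 99*G(-3) = -79 - 99*(2 + (20/7)/(-3)) = -79 - 99*(2 + (20/7)*(-⅓)) = -79 - 99*(2 - 20/21) = -79 - 99*22/21 = -79 - 726/7 = -1279/7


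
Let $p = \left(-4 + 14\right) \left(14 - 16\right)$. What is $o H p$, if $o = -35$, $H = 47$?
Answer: $32900$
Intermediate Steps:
$p = -20$ ($p = 10 \left(-2\right) = -20$)
$o H p = \left(-35\right) 47 \left(-20\right) = \left(-1645\right) \left(-20\right) = 32900$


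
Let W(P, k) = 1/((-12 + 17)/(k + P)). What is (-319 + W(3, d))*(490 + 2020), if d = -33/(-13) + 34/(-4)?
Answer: -10428297/13 ≈ -8.0218e+5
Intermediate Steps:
d = -155/26 (d = -33*(-1/13) + 34*(-¼) = 33/13 - 17/2 = -155/26 ≈ -5.9615)
W(P, k) = P/5 + k/5 (W(P, k) = 1/(5/(P + k)) = P/5 + k/5)
(-319 + W(3, d))*(490 + 2020) = (-319 + ((⅕)*3 + (⅕)*(-155/26)))*(490 + 2020) = (-319 + (⅗ - 31/26))*2510 = (-319 - 77/130)*2510 = -41547/130*2510 = -10428297/13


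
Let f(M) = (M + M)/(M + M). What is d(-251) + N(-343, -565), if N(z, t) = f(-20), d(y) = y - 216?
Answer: -466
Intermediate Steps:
d(y) = -216 + y
f(M) = 1 (f(M) = (2*M)/((2*M)) = (2*M)*(1/(2*M)) = 1)
N(z, t) = 1
d(-251) + N(-343, -565) = (-216 - 251) + 1 = -467 + 1 = -466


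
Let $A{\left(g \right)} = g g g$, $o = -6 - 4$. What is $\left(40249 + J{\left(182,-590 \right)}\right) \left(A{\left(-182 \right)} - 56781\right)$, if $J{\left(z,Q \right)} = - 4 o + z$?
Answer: $-246280159379$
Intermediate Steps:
$o = -10$ ($o = -6 - 4 = -10$)
$J{\left(z,Q \right)} = 40 + z$ ($J{\left(z,Q \right)} = \left(-4\right) \left(-10\right) + z = 40 + z$)
$A{\left(g \right)} = g^{3}$ ($A{\left(g \right)} = g^{2} g = g^{3}$)
$\left(40249 + J{\left(182,-590 \right)}\right) \left(A{\left(-182 \right)} - 56781\right) = \left(40249 + \left(40 + 182\right)\right) \left(\left(-182\right)^{3} - 56781\right) = \left(40249 + 222\right) \left(-6028568 - 56781\right) = 40471 \left(-6085349\right) = -246280159379$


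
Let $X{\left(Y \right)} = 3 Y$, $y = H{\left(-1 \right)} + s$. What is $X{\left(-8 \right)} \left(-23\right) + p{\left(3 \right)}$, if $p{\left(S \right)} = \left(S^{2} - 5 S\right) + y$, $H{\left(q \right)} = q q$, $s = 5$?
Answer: $552$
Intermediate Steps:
$H{\left(q \right)} = q^{2}$
$y = 6$ ($y = \left(-1\right)^{2} + 5 = 1 + 5 = 6$)
$p{\left(S \right)} = 6 + S^{2} - 5 S$ ($p{\left(S \right)} = \left(S^{2} - 5 S\right) + 6 = 6 + S^{2} - 5 S$)
$X{\left(-8 \right)} \left(-23\right) + p{\left(3 \right)} = 3 \left(-8\right) \left(-23\right) + \left(6 + 3^{2} - 15\right) = \left(-24\right) \left(-23\right) + \left(6 + 9 - 15\right) = 552 + 0 = 552$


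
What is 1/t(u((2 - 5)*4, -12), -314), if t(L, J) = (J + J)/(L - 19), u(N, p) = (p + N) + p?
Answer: 55/628 ≈ 0.087580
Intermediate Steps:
u(N, p) = N + 2*p (u(N, p) = (N + p) + p = N + 2*p)
t(L, J) = 2*J/(-19 + L) (t(L, J) = (2*J)/(-19 + L) = 2*J/(-19 + L))
1/t(u((2 - 5)*4, -12), -314) = 1/(2*(-314)/(-19 + ((2 - 5)*4 + 2*(-12)))) = 1/(2*(-314)/(-19 + (-3*4 - 24))) = 1/(2*(-314)/(-19 + (-12 - 24))) = 1/(2*(-314)/(-19 - 36)) = 1/(2*(-314)/(-55)) = 1/(2*(-314)*(-1/55)) = 1/(628/55) = 55/628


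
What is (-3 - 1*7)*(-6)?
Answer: 60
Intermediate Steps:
(-3 - 1*7)*(-6) = (-3 - 7)*(-6) = -10*(-6) = 60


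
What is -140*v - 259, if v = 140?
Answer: -19859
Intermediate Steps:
-140*v - 259 = -140*140 - 259 = -19600 - 259 = -19859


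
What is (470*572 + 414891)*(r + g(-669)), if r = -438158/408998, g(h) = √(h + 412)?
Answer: -149791103749/204499 + 683731*I*√257 ≈ -7.3248e+5 + 1.0961e+7*I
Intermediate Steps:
g(h) = √(412 + h)
r = -219079/204499 (r = -438158*1/408998 = -219079/204499 ≈ -1.0713)
(470*572 + 414891)*(r + g(-669)) = (470*572 + 414891)*(-219079/204499 + √(412 - 669)) = (268840 + 414891)*(-219079/204499 + √(-257)) = 683731*(-219079/204499 + I*√257) = -149791103749/204499 + 683731*I*√257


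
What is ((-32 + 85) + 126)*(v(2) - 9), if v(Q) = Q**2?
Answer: -895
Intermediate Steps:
((-32 + 85) + 126)*(v(2) - 9) = ((-32 + 85) + 126)*(2**2 - 9) = (53 + 126)*(4 - 9) = 179*(-5) = -895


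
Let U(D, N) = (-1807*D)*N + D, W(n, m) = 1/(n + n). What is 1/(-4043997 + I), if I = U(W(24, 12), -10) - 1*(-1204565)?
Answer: -48/136274665 ≈ -3.5223e-7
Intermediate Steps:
W(n, m) = 1/(2*n)
U(D, N) = D - 1807*D*N (U(D, N) = -1807*D*N + D = D - 1807*D*N)
I = 57837191/48 (I = ((½)/24)*(1 - 1807*(-10)) - 1*(-1204565) = ((½)*(1/24))*(1 + 18070) + 1204565 = (1/48)*18071 + 1204565 = 18071/48 + 1204565 = 57837191/48 ≈ 1.2049e+6)
1/(-4043997 + I) = 1/(-4043997 + 57837191/48) = 1/(-136274665/48) = -48/136274665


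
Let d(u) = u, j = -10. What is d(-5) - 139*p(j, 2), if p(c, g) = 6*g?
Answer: -1673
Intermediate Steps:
d(-5) - 139*p(j, 2) = -5 - 834*2 = -5 - 139*12 = -5 - 1668 = -1673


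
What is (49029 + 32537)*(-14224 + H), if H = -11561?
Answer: -2103179310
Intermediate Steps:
(49029 + 32537)*(-14224 + H) = (49029 + 32537)*(-14224 - 11561) = 81566*(-25785) = -2103179310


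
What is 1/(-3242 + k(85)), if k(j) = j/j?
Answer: -1/3241 ≈ -0.00030855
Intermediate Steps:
k(j) = 1
1/(-3242 + k(85)) = 1/(-3242 + 1) = 1/(-3241) = -1/3241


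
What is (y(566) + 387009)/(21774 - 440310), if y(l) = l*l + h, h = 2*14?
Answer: -707393/418536 ≈ -1.6902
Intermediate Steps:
h = 28
y(l) = 28 + l**2 (y(l) = l*l + 28 = l**2 + 28 = 28 + l**2)
(y(566) + 387009)/(21774 - 440310) = ((28 + 566**2) + 387009)/(21774 - 440310) = ((28 + 320356) + 387009)/(-418536) = (320384 + 387009)*(-1/418536) = 707393*(-1/418536) = -707393/418536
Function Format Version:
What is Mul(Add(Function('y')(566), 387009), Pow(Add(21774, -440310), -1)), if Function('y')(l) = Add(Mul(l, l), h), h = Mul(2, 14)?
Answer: Rational(-707393, 418536) ≈ -1.6902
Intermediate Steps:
h = 28
Function('y')(l) = Add(28, Pow(l, 2)) (Function('y')(l) = Add(Mul(l, l), 28) = Add(Pow(l, 2), 28) = Add(28, Pow(l, 2)))
Mul(Add(Function('y')(566), 387009), Pow(Add(21774, -440310), -1)) = Mul(Add(Add(28, Pow(566, 2)), 387009), Pow(Add(21774, -440310), -1)) = Mul(Add(Add(28, 320356), 387009), Pow(-418536, -1)) = Mul(Add(320384, 387009), Rational(-1, 418536)) = Mul(707393, Rational(-1, 418536)) = Rational(-707393, 418536)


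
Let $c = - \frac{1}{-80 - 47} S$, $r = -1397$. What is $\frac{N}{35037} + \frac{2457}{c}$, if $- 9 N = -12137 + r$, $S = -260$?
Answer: $- \frac{7568667319}{6306660} \approx -1200.1$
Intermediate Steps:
$c = - \frac{260}{127}$ ($c = - \frac{1}{-80 - 47} \left(-260\right) = - \frac{1}{-127} \left(-260\right) = \left(-1\right) \left(- \frac{1}{127}\right) \left(-260\right) = \frac{1}{127} \left(-260\right) = - \frac{260}{127} \approx -2.0472$)
$N = \frac{13534}{9}$ ($N = - \frac{-12137 - 1397}{9} = \left(- \frac{1}{9}\right) \left(-13534\right) = \frac{13534}{9} \approx 1503.8$)
$\frac{N}{35037} + \frac{2457}{c} = \frac{13534}{9 \cdot 35037} + \frac{2457}{- \frac{260}{127}} = \frac{13534}{9} \cdot \frac{1}{35037} + 2457 \left(- \frac{127}{260}\right) = \frac{13534}{315333} - \frac{24003}{20} = - \frac{7568667319}{6306660}$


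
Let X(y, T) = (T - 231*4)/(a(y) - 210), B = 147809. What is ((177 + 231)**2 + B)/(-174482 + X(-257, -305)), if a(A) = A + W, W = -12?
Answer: -150536767/83575649 ≈ -1.8012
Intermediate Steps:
a(A) = -12 + A (a(A) = A - 12 = -12 + A)
X(y, T) = (-924 + T)/(-222 + y) (X(y, T) = (T - 231*4)/((-12 + y) - 210) = (T - 924)/(-222 + y) = (-924 + T)/(-222 + y))
((177 + 231)**2 + B)/(-174482 + X(-257, -305)) = ((177 + 231)**2 + 147809)/(-174482 + (-924 - 305)/(-222 - 257)) = (408**2 + 147809)/(-174482 - 1229/(-479)) = (166464 + 147809)/(-174482 - 1/479*(-1229)) = 314273/(-174482 + 1229/479) = 314273/(-83575649/479) = 314273*(-479/83575649) = -150536767/83575649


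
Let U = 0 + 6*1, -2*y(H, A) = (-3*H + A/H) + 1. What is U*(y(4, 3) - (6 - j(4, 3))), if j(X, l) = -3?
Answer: -93/4 ≈ -23.250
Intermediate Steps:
y(H, A) = -½ + 3*H/2 - A/(2*H) (y(H, A) = -((-3*H + A/H) + 1)/2 = -(1 - 3*H + A/H)/2 = -½ + 3*H/2 - A/(2*H))
U = 6 (U = 0 + 6 = 6)
U*(y(4, 3) - (6 - j(4, 3))) = 6*((½)*(-1*3 + 4*(-1 + 3*4))/4 - (6 - 1*(-3))) = 6*((½)*(¼)*(-3 + 4*(-1 + 12)) - (6 + 3)) = 6*((½)*(¼)*(-3 + 4*11) - 1*9) = 6*((½)*(¼)*(-3 + 44) - 9) = 6*((½)*(¼)*41 - 9) = 6*(41/8 - 9) = 6*(-31/8) = -93/4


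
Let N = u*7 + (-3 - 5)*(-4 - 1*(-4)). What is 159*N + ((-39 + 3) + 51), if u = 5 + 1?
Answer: 6693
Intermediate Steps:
u = 6
N = 42 (N = 6*7 + (-3 - 5)*(-4 - 1*(-4)) = 42 - 8*(-4 + 4) = 42 - 8*0 = 42 + 0 = 42)
159*N + ((-39 + 3) + 51) = 159*42 + ((-39 + 3) + 51) = 6678 + (-36 + 51) = 6678 + 15 = 6693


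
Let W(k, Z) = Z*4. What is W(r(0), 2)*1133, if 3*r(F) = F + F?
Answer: 9064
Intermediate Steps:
r(F) = 2*F/3 (r(F) = (F + F)/3 = (2*F)/3 = 2*F/3)
W(k, Z) = 4*Z
W(r(0), 2)*1133 = (4*2)*1133 = 8*1133 = 9064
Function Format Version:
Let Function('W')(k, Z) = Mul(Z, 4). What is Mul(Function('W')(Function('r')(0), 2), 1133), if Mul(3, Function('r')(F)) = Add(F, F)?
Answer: 9064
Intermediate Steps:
Function('r')(F) = Mul(Rational(2, 3), F) (Function('r')(F) = Mul(Rational(1, 3), Add(F, F)) = Mul(Rational(1, 3), Mul(2, F)) = Mul(Rational(2, 3), F))
Function('W')(k, Z) = Mul(4, Z)
Mul(Function('W')(Function('r')(0), 2), 1133) = Mul(Mul(4, 2), 1133) = Mul(8, 1133) = 9064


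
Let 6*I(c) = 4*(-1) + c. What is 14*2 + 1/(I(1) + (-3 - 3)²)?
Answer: 1990/71 ≈ 28.028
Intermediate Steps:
I(c) = -⅔ + c/6 (I(c) = (4*(-1) + c)/6 = (-4 + c)/6 = -⅔ + c/6)
14*2 + 1/(I(1) + (-3 - 3)²) = 14*2 + 1/((-⅔ + (⅙)*1) + (-3 - 3)²) = 28 + 1/((-⅔ + ⅙) + (-6)²) = 28 + 1/(-½ + 36) = 28 + 1/(71/2) = 28 + 2/71 = 1990/71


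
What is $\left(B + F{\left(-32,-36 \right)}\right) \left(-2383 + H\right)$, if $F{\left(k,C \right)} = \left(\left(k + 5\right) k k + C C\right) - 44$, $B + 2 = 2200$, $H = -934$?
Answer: $80264766$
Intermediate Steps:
$B = 2198$ ($B = -2 + 2200 = 2198$)
$F{\left(k,C \right)} = -44 + C^{2} + k^{2} \left(5 + k\right)$ ($F{\left(k,C \right)} = \left(\left(5 + k\right) k k + C^{2}\right) - 44 = \left(k \left(5 + k\right) k + C^{2}\right) - 44 = \left(k^{2} \left(5 + k\right) + C^{2}\right) - 44 = \left(C^{2} + k^{2} \left(5 + k\right)\right) - 44 = -44 + C^{2} + k^{2} \left(5 + k\right)$)
$\left(B + F{\left(-32,-36 \right)}\right) \left(-2383 + H\right) = \left(2198 + \left(-44 + \left(-36\right)^{2} + \left(-32\right)^{3} + 5 \left(-32\right)^{2}\right)\right) \left(-2383 - 934\right) = \left(2198 + \left(-44 + 1296 - 32768 + 5 \cdot 1024\right)\right) \left(-3317\right) = \left(2198 + \left(-44 + 1296 - 32768 + 5120\right)\right) \left(-3317\right) = \left(2198 - 26396\right) \left(-3317\right) = \left(-24198\right) \left(-3317\right) = 80264766$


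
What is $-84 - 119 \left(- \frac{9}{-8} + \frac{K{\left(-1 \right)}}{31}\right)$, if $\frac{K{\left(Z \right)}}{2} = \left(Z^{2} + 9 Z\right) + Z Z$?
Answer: $- \frac{40705}{248} \approx -164.13$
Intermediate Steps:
$K{\left(Z \right)} = 4 Z^{2} + 18 Z$ ($K{\left(Z \right)} = 2 \left(\left(Z^{2} + 9 Z\right) + Z Z\right) = 2 \left(\left(Z^{2} + 9 Z\right) + Z^{2}\right) = 2 \left(2 Z^{2} + 9 Z\right) = 4 Z^{2} + 18 Z$)
$-84 - 119 \left(- \frac{9}{-8} + \frac{K{\left(-1 \right)}}{31}\right) = -84 - 119 \left(- \frac{9}{-8} + \frac{2 \left(-1\right) \left(9 + 2 \left(-1\right)\right)}{31}\right) = -84 - 119 \left(\left(-9\right) \left(- \frac{1}{8}\right) + 2 \left(-1\right) \left(9 - 2\right) \frac{1}{31}\right) = -84 - 119 \left(\frac{9}{8} + 2 \left(-1\right) 7 \cdot \frac{1}{31}\right) = -84 - 119 \left(\frac{9}{8} - \frac{14}{31}\right) = -84 - \frac{19873}{248} = - \frac{40705}{248}$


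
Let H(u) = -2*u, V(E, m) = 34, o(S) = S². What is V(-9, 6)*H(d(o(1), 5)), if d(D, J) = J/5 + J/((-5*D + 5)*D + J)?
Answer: -136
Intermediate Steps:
d(D, J) = J/5 + J/(J + D*(5 - 5*D)) (d(D, J) = J*(⅕) + J/((5 - 5*D)*D + J) = J/5 + J/(D*(5 - 5*D) + J) = J/5 + J/(J + D*(5 - 5*D)))
V(-9, 6)*H(d(o(1), 5)) = 34*(-2*5*(5 + 5 - 5*(1²)² + 5*1²)/(5*(5 - 5*(1²)² + 5*1²))) = 34*(-2*5*(5 + 5 - 5*1² + 5*1)/(5*(5 - 5*1² + 5*1))) = 34*(-2*5*(5 + 5 - 5*1 + 5)/(5*(5 - 5*1 + 5))) = 34*(-2*5*(5 + 5 - 5 + 5)/(5*(5 - 5 + 5))) = 34*(-2*5*10/(5*5)) = 34*(-2*2) = 34*(-4) = -136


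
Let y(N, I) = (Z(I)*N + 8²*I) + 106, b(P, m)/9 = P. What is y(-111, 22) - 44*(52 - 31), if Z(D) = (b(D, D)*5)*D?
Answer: -2416990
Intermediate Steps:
b(P, m) = 9*P
Z(D) = 45*D² (Z(D) = ((9*D)*5)*D = (45*D)*D = 45*D²)
y(N, I) = 106 + 64*I + 45*N*I² (y(N, I) = ((45*I²)*N + 8²*I) + 106 = (45*N*I² + 64*I) + 106 = (64*I + 45*N*I²) + 106 = 106 + 64*I + 45*N*I²)
y(-111, 22) - 44*(52 - 31) = (106 + 64*22 + 45*(-111)*22²) - 44*(52 - 31) = (106 + 1408 + 45*(-111)*484) - 44*21 = (106 + 1408 - 2417580) - 924 = -2416066 - 924 = -2416990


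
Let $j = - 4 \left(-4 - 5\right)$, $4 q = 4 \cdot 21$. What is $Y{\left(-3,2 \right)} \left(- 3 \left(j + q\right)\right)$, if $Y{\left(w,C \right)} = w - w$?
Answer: $0$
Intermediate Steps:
$q = 21$ ($q = \frac{4 \cdot 21}{4} = \frac{1}{4} \cdot 84 = 21$)
$j = 36$ ($j = \left(-4\right) \left(-9\right) = 36$)
$Y{\left(w,C \right)} = 0$
$Y{\left(-3,2 \right)} \left(- 3 \left(j + q\right)\right) = 0 \left(- 3 \left(36 + 21\right)\right) = 0 \left(\left(-3\right) 57\right) = 0 \left(-171\right) = 0$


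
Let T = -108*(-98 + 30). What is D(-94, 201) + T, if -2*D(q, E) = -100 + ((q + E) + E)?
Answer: 7240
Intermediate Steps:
D(q, E) = 50 - E - q/2 (D(q, E) = -(-100 + ((q + E) + E))/2 = -(-100 + ((E + q) + E))/2 = -(-100 + (q + 2*E))/2 = -(-100 + q + 2*E)/2 = 50 - E - q/2)
T = 7344 (T = -108*(-68) = 7344)
D(-94, 201) + T = (50 - 1*201 - ½*(-94)) + 7344 = (50 - 201 + 47) + 7344 = -104 + 7344 = 7240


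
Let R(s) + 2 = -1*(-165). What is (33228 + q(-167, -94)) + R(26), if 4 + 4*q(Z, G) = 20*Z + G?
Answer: 65063/2 ≈ 32532.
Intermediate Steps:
q(Z, G) = -1 + 5*Z + G/4 (q(Z, G) = -1 + (20*Z + G)/4 = -1 + (G + 20*Z)/4 = -1 + (5*Z + G/4) = -1 + 5*Z + G/4)
R(s) = 163 (R(s) = -2 - 1*(-165) = -2 + 165 = 163)
(33228 + q(-167, -94)) + R(26) = (33228 + (-1 + 5*(-167) + (¼)*(-94))) + 163 = (33228 + (-1 - 835 - 47/2)) + 163 = (33228 - 1719/2) + 163 = 64737/2 + 163 = 65063/2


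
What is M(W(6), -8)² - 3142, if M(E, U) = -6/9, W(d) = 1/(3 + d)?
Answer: -28274/9 ≈ -3141.6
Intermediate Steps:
M(E, U) = -⅔ (M(E, U) = -6*⅑ = -⅔)
M(W(6), -8)² - 3142 = (-⅔)² - 3142 = 4/9 - 3142 = -28274/9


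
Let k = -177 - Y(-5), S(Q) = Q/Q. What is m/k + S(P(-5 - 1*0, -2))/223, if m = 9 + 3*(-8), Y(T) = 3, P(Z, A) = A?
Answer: 235/2676 ≈ 0.087818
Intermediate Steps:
m = -15 (m = 9 - 24 = -15)
S(Q) = 1
k = -180 (k = -177 - 1*3 = -177 - 3 = -180)
m/k + S(P(-5 - 1*0, -2))/223 = -15/(-180) + 1/223 = -15*(-1/180) + 1*(1/223) = 1/12 + 1/223 = 235/2676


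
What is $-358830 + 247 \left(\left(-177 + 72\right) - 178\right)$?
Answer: $-428731$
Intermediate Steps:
$-358830 + 247 \left(\left(-177 + 72\right) - 178\right) = -358830 + 247 \left(-105 - 178\right) = -358830 + 247 \left(-283\right) = -358830 - 69901 = -428731$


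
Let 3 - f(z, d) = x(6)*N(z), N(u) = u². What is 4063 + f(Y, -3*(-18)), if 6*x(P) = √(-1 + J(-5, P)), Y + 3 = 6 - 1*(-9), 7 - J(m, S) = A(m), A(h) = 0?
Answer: 4066 - 24*√6 ≈ 4007.2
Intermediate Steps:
J(m, S) = 7 (J(m, S) = 7 - 1*0 = 7 + 0 = 7)
Y = 12 (Y = -3 + (6 - 1*(-9)) = -3 + (6 + 9) = -3 + 15 = 12)
x(P) = √6/6 (x(P) = √(-1 + 7)/6 = √6/6)
f(z, d) = 3 - √6*z²/6 (f(z, d) = 3 - √6/6*z² = 3 - √6*z²/6)
4063 + f(Y, -3*(-18)) = 4063 + (3 - ⅙*√6*12²) = 4063 + (3 - ⅙*√6*144) = 4063 + (3 - 24*√6) = 4066 - 24*√6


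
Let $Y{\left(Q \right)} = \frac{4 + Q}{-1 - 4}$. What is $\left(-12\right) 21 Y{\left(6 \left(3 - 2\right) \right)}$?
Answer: $504$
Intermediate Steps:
$Y{\left(Q \right)} = - \frac{4}{5} - \frac{Q}{5}$ ($Y{\left(Q \right)} = \frac{4 + Q}{-5} = \left(4 + Q\right) \left(- \frac{1}{5}\right) = - \frac{4}{5} - \frac{Q}{5}$)
$\left(-12\right) 21 Y{\left(6 \left(3 - 2\right) \right)} = \left(-12\right) 21 \left(- \frac{4}{5} - \frac{6 \left(3 - 2\right)}{5}\right) = - 252 \left(- \frac{4}{5} - \frac{6 \cdot 1}{5}\right) = - 252 \left(- \frac{4}{5} - \frac{6}{5}\right) = \left(-252\right) \left(-2\right) = 504$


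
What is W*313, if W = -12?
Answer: -3756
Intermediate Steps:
W*313 = -12*313 = -3756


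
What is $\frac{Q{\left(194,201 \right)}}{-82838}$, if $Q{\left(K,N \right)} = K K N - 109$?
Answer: $- \frac{7564727}{82838} \approx -91.32$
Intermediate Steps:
$Q{\left(K,N \right)} = -109 + N K^{2}$ ($Q{\left(K,N \right)} = K^{2} N - 109 = N K^{2} - 109 = -109 + N K^{2}$)
$\frac{Q{\left(194,201 \right)}}{-82838} = \frac{-109 + 201 \cdot 194^{2}}{-82838} = \left(-109 + 201 \cdot 37636\right) \left(- \frac{1}{82838}\right) = \left(-109 + 7564836\right) \left(- \frac{1}{82838}\right) = 7564727 \left(- \frac{1}{82838}\right) = - \frac{7564727}{82838}$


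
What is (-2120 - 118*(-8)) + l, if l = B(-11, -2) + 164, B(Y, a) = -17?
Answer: -1029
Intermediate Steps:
l = 147 (l = -17 + 164 = 147)
(-2120 - 118*(-8)) + l = (-2120 - 118*(-8)) + 147 = (-2120 + 944) + 147 = -1176 + 147 = -1029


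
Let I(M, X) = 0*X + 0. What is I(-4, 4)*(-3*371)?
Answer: 0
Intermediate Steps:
I(M, X) = 0 (I(M, X) = 0 + 0 = 0)
I(-4, 4)*(-3*371) = 0*(-3*371) = 0*(-1113) = 0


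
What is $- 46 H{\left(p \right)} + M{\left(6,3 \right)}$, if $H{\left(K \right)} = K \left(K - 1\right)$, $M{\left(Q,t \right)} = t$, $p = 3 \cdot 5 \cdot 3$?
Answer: $-91077$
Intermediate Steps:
$p = 45$ ($p = 15 \cdot 3 = 45$)
$H{\left(K \right)} = K \left(-1 + K\right)$
$- 46 H{\left(p \right)} + M{\left(6,3 \right)} = - 46 \cdot 45 \left(-1 + 45\right) + 3 = - 46 \cdot 45 \cdot 44 + 3 = \left(-46\right) 1980 + 3 = -91080 + 3 = -91077$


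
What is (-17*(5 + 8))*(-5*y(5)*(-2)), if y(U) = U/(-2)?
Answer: 5525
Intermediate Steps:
y(U) = -U/2 (y(U) = U*(-½) = -U/2)
(-17*(5 + 8))*(-5*y(5)*(-2)) = (-17*(5 + 8))*(-(-5)*5/2*(-2)) = (-17*13)*(-5*(-5/2)*(-2)) = -5525*(-2)/2 = -221*(-25) = 5525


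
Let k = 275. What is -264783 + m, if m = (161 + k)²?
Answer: -74687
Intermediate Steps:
m = 190096 (m = (161 + 275)² = 436² = 190096)
-264783 + m = -264783 + 190096 = -74687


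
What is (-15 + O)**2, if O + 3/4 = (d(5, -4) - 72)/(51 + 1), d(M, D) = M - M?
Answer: 793881/2704 ≈ 293.60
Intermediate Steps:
d(M, D) = 0
O = -111/52 (O = -3/4 + (0 - 72)/(51 + 1) = -3/4 - 72/52 = -3/4 - 72*1/52 = -3/4 - 18/13 = -111/52 ≈ -2.1346)
(-15 + O)**2 = (-15 - 111/52)**2 = (-891/52)**2 = 793881/2704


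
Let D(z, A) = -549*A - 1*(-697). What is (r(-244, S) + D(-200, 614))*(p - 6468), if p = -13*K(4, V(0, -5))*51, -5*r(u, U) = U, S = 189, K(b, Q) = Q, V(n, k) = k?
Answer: 5303768502/5 ≈ 1.0608e+9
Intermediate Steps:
D(z, A) = 697 - 549*A (D(z, A) = -549*A + 697 = 697 - 549*A)
r(u, U) = -U/5
p = 3315 (p = -13*(-5)*51 = 65*51 = 3315)
(r(-244, S) + D(-200, 614))*(p - 6468) = (-1/5*189 + (697 - 549*614))*(3315 - 6468) = (-189/5 + (697 - 337086))*(-3153) = (-189/5 - 336389)*(-3153) = -1682134/5*(-3153) = 5303768502/5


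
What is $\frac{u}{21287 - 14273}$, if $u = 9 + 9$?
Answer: $\frac{3}{1169} \approx 0.0025663$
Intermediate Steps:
$u = 18$
$\frac{u}{21287 - 14273} = \frac{1}{21287 - 14273} \cdot 18 = \frac{1}{7014} \cdot 18 = \frac{3}{1169}$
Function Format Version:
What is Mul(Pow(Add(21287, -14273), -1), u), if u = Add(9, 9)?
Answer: Rational(3, 1169) ≈ 0.0025663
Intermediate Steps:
u = 18
Mul(Pow(Add(21287, -14273), -1), u) = Mul(Pow(Add(21287, -14273), -1), 18) = Mul(Pow(7014, -1), 18) = Mul(Rational(1, 7014), 18) = Rational(3, 1169)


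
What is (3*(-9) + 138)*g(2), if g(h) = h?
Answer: 222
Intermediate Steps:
(3*(-9) + 138)*g(2) = (3*(-9) + 138)*2 = (-27 + 138)*2 = 111*2 = 222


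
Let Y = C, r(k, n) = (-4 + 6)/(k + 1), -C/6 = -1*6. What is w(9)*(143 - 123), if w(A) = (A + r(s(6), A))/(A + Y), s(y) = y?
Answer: 260/63 ≈ 4.1270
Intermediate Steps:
C = 36 (C = -(-6)*6 = -6*(-6) = 36)
r(k, n) = 2/(1 + k)
Y = 36
w(A) = (2/7 + A)/(36 + A) (w(A) = (A + 2/(1 + 6))/(A + 36) = (A + 2/7)/(36 + A) = (2/7 + A)/(36 + A))
w(9)*(143 - 123) = ((2/7 + 9)/(36 + 9))*(143 - 123) = ((65/7)/45)*20 = ((1/45)*(65/7))*20 = (13/63)*20 = 260/63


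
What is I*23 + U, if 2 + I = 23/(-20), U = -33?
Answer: -2109/20 ≈ -105.45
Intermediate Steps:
I = -63/20 (I = -2 + 23/(-20) = -2 + 23*(-1/20) = -2 - 23/20 = -63/20 ≈ -3.1500)
I*23 + U = -63/20*23 - 33 = -1449/20 - 33 = -2109/20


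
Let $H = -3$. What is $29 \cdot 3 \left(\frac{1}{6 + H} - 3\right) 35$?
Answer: $-8120$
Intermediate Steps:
$29 \cdot 3 \left(\frac{1}{6 + H} - 3\right) 35 = 29 \cdot 3 \left(\frac{1}{6 - 3} - 3\right) 35 = 29 \cdot 3 \left(\frac{1}{3} - 3\right) 35 = 29 \cdot 3 \left(- \frac{8}{3}\right) 35 = 29 \left(-8\right) 35 = \left(-232\right) 35 = -8120$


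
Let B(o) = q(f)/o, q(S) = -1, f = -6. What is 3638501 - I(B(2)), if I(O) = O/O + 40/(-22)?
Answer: 40023520/11 ≈ 3.6385e+6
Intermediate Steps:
B(o) = -1/o
I(O) = -9/11 (I(O) = 1 + 40*(-1/22) = 1 - 20/11 = -9/11)
3638501 - I(B(2)) = 3638501 - 1*(-9/11) = 3638501 + 9/11 = 40023520/11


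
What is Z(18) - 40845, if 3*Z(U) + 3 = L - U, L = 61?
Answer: -122495/3 ≈ -40832.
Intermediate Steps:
Z(U) = 58/3 - U/3 (Z(U) = -1 + (61 - U)/3 = -1 + (61/3 - U/3) = 58/3 - U/3)
Z(18) - 40845 = (58/3 - ⅓*18) - 40845 = (58/3 - 6) - 40845 = 40/3 - 40845 = -122495/3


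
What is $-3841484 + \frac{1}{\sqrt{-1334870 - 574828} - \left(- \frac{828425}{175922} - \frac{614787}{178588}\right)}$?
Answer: $\frac{16 \left(- 3771563965578557 \sqrt{1909698} + 30744034418712895 i\right)}{- 128050661257 i + 15708779068 \sqrt{1909698}} \approx -3.8415 \cdot 10^{6} - 0.00072479 i$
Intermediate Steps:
$-3841484 + \frac{1}{\sqrt{-1334870 - 574828} - \left(- \frac{828425}{175922} - \frac{614787}{178588}\right)} = -3841484 + \frac{1}{\sqrt{-1909698} - - \frac{128050661257}{15708779068}} = -3841484 + \frac{1}{i \sqrt{1909698} + \left(\frac{614787}{178588} + \frac{828425}{175922}\right)} = -3841484 + \frac{1}{i \sqrt{1909698} + \frac{128050661257}{15708779068}} = -3841484 + \frac{1}{\frac{128050661257}{15708779068} + i \sqrt{1909698}}$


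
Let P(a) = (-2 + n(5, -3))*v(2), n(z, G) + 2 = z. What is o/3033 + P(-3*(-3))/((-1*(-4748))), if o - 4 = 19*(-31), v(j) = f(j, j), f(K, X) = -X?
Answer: -154647/800038 ≈ -0.19330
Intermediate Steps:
n(z, G) = -2 + z
v(j) = -j
o = -585 (o = 4 + 19*(-31) = 4 - 589 = -585)
P(a) = -2 (P(a) = (-2 + (-2 + 5))*(-1*2) = (-2 + 3)*(-2) = 1*(-2) = -2)
o/3033 + P(-3*(-3))/((-1*(-4748))) = -585/3033 - 2/((-1*(-4748))) = -585*1/3033 - 2/4748 = -65/337 - 2*1/4748 = -65/337 - 1/2374 = -154647/800038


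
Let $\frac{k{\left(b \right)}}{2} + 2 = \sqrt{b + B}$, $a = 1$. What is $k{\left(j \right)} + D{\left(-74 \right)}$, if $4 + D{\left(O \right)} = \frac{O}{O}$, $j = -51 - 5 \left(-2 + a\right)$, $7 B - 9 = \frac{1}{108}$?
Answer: $-7 + \frac{i \sqrt{14487}}{9} \approx -7.0 + 13.374 i$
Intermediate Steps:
$B = \frac{139}{108}$ ($B = \frac{9}{7} + \frac{1}{7 \cdot 108} = \frac{9}{7} + \frac{1}{7} \cdot \frac{1}{108} = \frac{9}{7} + \frac{1}{756} = \frac{139}{108} \approx 1.287$)
$j = -46$ ($j = -51 - 5 \left(-2 + 1\right) = -51 - -5 = -51 + 5 = -46$)
$D{\left(O \right)} = -3$ ($D{\left(O \right)} = -4 + \frac{O}{O} = -4 + 1 = -3$)
$k{\left(b \right)} = -4 + 2 \sqrt{\frac{139}{108} + b}$ ($k{\left(b \right)} = -4 + 2 \sqrt{b + \frac{139}{108}} = -4 + 2 \sqrt{\frac{139}{108} + b}$)
$k{\left(j \right)} + D{\left(-74 \right)} = \left(-4 + \frac{\sqrt{417 + 324 \left(-46\right)}}{9}\right) - 3 = \left(-4 + \frac{\sqrt{417 - 14904}}{9}\right) - 3 = \left(-4 + \frac{\sqrt{-14487}}{9}\right) - 3 = \left(-4 + \frac{i \sqrt{14487}}{9}\right) - 3 = -7 + \frac{i \sqrt{14487}}{9}$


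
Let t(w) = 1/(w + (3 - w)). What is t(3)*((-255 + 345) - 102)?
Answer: -4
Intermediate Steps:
t(w) = 1/3
t(3)*((-255 + 345) - 102) = ((-255 + 345) - 102)/3 = (90 - 102)/3 = (1/3)*(-12) = -4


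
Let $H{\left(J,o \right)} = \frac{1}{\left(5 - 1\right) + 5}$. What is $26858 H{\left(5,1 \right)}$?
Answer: $\frac{26858}{9} \approx 2984.2$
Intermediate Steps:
$H{\left(J,o \right)} = \frac{1}{9}$ ($H{\left(J,o \right)} = \frac{1}{\left(5 - 1\right) + 5} = \frac{1}{4 + 5} = \frac{1}{9}$)
$26858 H{\left(5,1 \right)} = 26858 \cdot \frac{1}{9} = \frac{26858}{9}$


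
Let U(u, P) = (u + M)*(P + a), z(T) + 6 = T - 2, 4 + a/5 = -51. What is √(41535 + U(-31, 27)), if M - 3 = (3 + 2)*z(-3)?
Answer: √62119 ≈ 249.24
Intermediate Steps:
a = -275 (a = -20 + 5*(-51) = -20 - 255 = -275)
z(T) = -8 + T (z(T) = -6 + (T - 2) = -6 + (-2 + T) = -8 + T)
M = -52 (M = 3 + (3 + 2)*(-8 - 3) = 3 + 5*(-11) = 3 - 55 = -52)
U(u, P) = (-275 + P)*(-52 + u) (U(u, P) = (u - 52)*(P - 275) = (-52 + u)*(-275 + P) = (-275 + P)*(-52 + u))
√(41535 + U(-31, 27)) = √(41535 + (14300 - 275*(-31) - 52*27 + 27*(-31))) = √(41535 + (14300 + 8525 - 1404 - 837)) = √(41535 + 20584) = √62119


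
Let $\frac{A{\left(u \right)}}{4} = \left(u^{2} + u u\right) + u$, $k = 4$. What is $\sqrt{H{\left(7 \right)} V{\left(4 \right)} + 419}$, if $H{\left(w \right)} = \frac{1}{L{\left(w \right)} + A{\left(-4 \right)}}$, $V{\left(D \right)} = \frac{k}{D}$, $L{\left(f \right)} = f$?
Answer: $\frac{\sqrt{5933578}}{119} \approx 20.47$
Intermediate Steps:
$A{\left(u \right)} = 4 u + 8 u^{2}$ ($A{\left(u \right)} = 4 \left(\left(u^{2} + u u\right) + u\right) = 4 \left(\left(u^{2} + u^{2}\right) + u\right) = 4 \left(2 u^{2} + u\right) = 4 \left(u + 2 u^{2}\right) = 4 u + 8 u^{2}$)
$V{\left(D \right)} = \frac{4}{D}$
$H{\left(w \right)} = \frac{1}{112 + w}$ ($H{\left(w \right)} = \frac{1}{w + 4 \left(-4\right) \left(1 + 2 \left(-4\right)\right)} = \frac{1}{w + 4 \left(-4\right) \left(1 - 8\right)} = \frac{1}{w + 4 \left(-4\right) \left(-7\right)} = \frac{1}{w + 112} = \frac{1}{112 + w}$)
$\sqrt{H{\left(7 \right)} V{\left(4 \right)} + 419} = \sqrt{\frac{4 \cdot \frac{1}{4}}{112 + 7} + 419} = \sqrt{\frac{4 \cdot \frac{1}{4}}{119} + 419} = \sqrt{\frac{1}{119} \cdot 1 + 419} = \sqrt{\frac{1}{119} + 419} = \sqrt{\frac{49862}{119}} = \frac{\sqrt{5933578}}{119}$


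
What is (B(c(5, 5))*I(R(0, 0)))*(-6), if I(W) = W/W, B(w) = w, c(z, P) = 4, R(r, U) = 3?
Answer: -24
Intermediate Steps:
I(W) = 1
(B(c(5, 5))*I(R(0, 0)))*(-6) = (4*1)*(-6) = 4*(-6) = -24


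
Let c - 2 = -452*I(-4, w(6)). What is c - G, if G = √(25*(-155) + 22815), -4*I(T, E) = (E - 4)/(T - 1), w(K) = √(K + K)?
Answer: 462/5 - 2*√4735 - 226*√3/5 ≈ -123.51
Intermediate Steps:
w(K) = √2*√K (w(K) = √(2*K) = √2*√K)
I(T, E) = -(-4 + E)/(4*(-1 + T)) (I(T, E) = -(E - 4)/(4*(T - 1)) = -(-4 + E)/(4*(-1 + T)))
G = 2*√4735 (G = √(-3875 + 22815) = √18940 = 2*√4735 ≈ 137.62)
c = 462/5 - 226*√3/5 (c = 2 - 113*(4 - √2*√6)/(-1 - 4) = 2 - 113*(4 - 2*√3)/(-5) = 2 - 113*(-1)*(4 - 2*√3)/5 = 2 - 452*(-⅕ + √3/10) = 2 + (452/5 - 226*√3/5) = 462/5 - 226*√3/5 ≈ 14.111)
c - G = (462/5 - 226*√3/5) - 2*√4735 = 462/5 - 2*√4735 - 226*√3/5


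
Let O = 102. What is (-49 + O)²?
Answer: 2809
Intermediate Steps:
(-49 + O)² = (-49 + 102)² = 53² = 2809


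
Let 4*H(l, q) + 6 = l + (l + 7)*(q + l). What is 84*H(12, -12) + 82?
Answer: 208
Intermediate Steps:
H(l, q) = -3/2 + l/4 + (7 + l)*(l + q)/4 (H(l, q) = -3/2 + (l + (l + 7)*(q + l))/4 = -3/2 + (l + (7 + l)*(l + q))/4 = -3/2 + (l/4 + (7 + l)*(l + q)/4) = -3/2 + l/4 + (7 + l)*(l + q)/4)
84*H(12, -12) + 82 = 84*(-3/2 + 2*12 + (¼)*12² + (7/4)*(-12) + (¼)*12*(-12)) + 82 = 84*(-3/2 + 24 + (¼)*144 - 21 - 36) + 82 = 84*(-3/2 + 24 + 36 - 21 - 36) + 82 = 84*(3/2) + 82 = 126 + 82 = 208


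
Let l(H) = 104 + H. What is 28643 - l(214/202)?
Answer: 2882332/101 ≈ 28538.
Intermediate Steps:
28643 - l(214/202) = 28643 - (104 + 214/202) = 28643 - (104 + 214*(1/202)) = 28643 - (104 + 107/101) = 28643 - 1*10611/101 = 28643 - 10611/101 = 2882332/101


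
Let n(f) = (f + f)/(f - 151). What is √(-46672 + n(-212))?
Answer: 2*I*√12706134/33 ≈ 216.03*I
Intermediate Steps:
n(f) = 2*f/(-151 + f) (n(f) = (2*f)/(-151 + f) = 2*f/(-151 + f))
√(-46672 + n(-212)) = √(-46672 + 2*(-212)/(-151 - 212)) = √(-46672 + 2*(-212)/(-363)) = √(-46672 + 2*(-212)*(-1/363)) = √(-46672 + 424/363) = √(-16941512/363) = 2*I*√12706134/33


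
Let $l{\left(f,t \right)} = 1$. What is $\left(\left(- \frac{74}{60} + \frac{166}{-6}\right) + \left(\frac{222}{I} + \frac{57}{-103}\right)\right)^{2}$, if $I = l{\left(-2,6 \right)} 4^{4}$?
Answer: $\frac{3550974666409}{4345446400} \approx 817.17$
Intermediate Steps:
$I = 256$ ($I = 1 \cdot 4^{4} = 1 \cdot 256 = 256$)
$\left(\left(- \frac{74}{60} + \frac{166}{-6}\right) + \left(\frac{222}{I} + \frac{57}{-103}\right)\right)^{2} = \left(\left(- \frac{74}{60} + \frac{166}{-6}\right) + \left(\frac{222}{256} + \frac{57}{-103}\right)\right)^{2} = \left(\left(\left(-74\right) \frac{1}{60} + 166 \left(- \frac{1}{6}\right)\right) + \left(222 \cdot \frac{1}{256} + 57 \left(- \frac{1}{103}\right)\right)\right)^{2} = \left(\left(- \frac{37}{30} - \frac{83}{3}\right) + \left(\frac{111}{128} - \frac{57}{103}\right)\right)^{2} = \left(- \frac{289}{10} + \frac{4137}{13184}\right)^{2} = \left(- \frac{1884403}{65920}\right)^{2} = \frac{3550974666409}{4345446400}$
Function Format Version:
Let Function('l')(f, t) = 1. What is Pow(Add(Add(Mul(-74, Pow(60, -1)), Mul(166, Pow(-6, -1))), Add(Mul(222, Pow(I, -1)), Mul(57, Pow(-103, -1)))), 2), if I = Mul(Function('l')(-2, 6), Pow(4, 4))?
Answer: Rational(3550974666409, 4345446400) ≈ 817.17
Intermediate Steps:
I = 256 (I = Mul(1, Pow(4, 4)) = Mul(1, 256) = 256)
Pow(Add(Add(Mul(-74, Pow(60, -1)), Mul(166, Pow(-6, -1))), Add(Mul(222, Pow(I, -1)), Mul(57, Pow(-103, -1)))), 2) = Pow(Add(Add(Mul(-74, Pow(60, -1)), Mul(166, Pow(-6, -1))), Add(Mul(222, Pow(256, -1)), Mul(57, Pow(-103, -1)))), 2) = Pow(Add(Add(Mul(-74, Rational(1, 60)), Mul(166, Rational(-1, 6))), Add(Mul(222, Rational(1, 256)), Mul(57, Rational(-1, 103)))), 2) = Pow(Add(Add(Rational(-37, 30), Rational(-83, 3)), Add(Rational(111, 128), Rational(-57, 103))), 2) = Pow(Add(Rational(-289, 10), Rational(4137, 13184)), 2) = Pow(Rational(-1884403, 65920), 2) = Rational(3550974666409, 4345446400)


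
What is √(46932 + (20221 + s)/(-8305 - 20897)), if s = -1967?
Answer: √10005262318005/14601 ≈ 216.64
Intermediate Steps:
√(46932 + (20221 + s)/(-8305 - 20897)) = √(46932 + (20221 - 1967)/(-8305 - 20897)) = √(46932 + 18254/(-29202)) = √(46932 + 18254*(-1/29202)) = √(46932 - 9127/14601) = √(685245005/14601) = √10005262318005/14601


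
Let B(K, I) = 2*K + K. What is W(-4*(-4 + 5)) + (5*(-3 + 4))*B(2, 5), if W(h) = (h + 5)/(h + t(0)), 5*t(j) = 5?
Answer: 89/3 ≈ 29.667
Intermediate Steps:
t(j) = 1 (t(j) = (⅕)*5 = 1)
B(K, I) = 3*K
W(h) = (5 + h)/(1 + h) (W(h) = (h + 5)/(h + 1) = (5 + h)/(1 + h))
W(-4*(-4 + 5)) + (5*(-3 + 4))*B(2, 5) = (5 - 4*(-4 + 5))/(1 - 4*(-4 + 5)) + (5*(-3 + 4))*(3*2) = (5 - 4*1)/(1 - 4*1) + (5*1)*6 = (5 - 4)/(1 - 4) + 5*6 = 1/(-3) + 30 = -⅓*1 + 30 = -⅓ + 30 = 89/3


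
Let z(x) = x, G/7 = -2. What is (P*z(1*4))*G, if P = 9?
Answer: -504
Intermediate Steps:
G = -14 (G = 7*(-2) = -14)
(P*z(1*4))*G = (9*(1*4))*(-14) = (9*4)*(-14) = 36*(-14) = -504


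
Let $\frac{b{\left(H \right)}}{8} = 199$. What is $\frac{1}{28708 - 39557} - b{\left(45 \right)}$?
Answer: $- \frac{17271609}{10849} \approx -1592.0$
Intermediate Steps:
$b{\left(H \right)} = 1592$ ($b{\left(H \right)} = 8 \cdot 199 = 1592$)
$\frac{1}{28708 - 39557} - b{\left(45 \right)} = \frac{1}{28708 - 39557} - 1592 = \frac{1}{-10849} - 1592 = - \frac{1}{10849} - 1592 = - \frac{17271609}{10849}$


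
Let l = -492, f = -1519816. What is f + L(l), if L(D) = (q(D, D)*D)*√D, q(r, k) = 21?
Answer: -1519816 - 20664*I*√123 ≈ -1.5198e+6 - 2.2917e+5*I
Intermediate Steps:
L(D) = 21*D^(3/2) (L(D) = (21*D)*√D = 21*D^(3/2))
f + L(l) = -1519816 + 21*(-492)^(3/2) = -1519816 + 21*(-984*I*√123) = -1519816 - 20664*I*√123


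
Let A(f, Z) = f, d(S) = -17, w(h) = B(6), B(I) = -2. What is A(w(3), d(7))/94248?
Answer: -1/47124 ≈ -2.1221e-5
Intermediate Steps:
w(h) = -2
A(w(3), d(7))/94248 = -2/94248 = -2*1/94248 = -1/47124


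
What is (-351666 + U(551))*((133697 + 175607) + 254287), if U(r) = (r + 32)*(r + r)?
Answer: 163892262800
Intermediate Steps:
U(r) = 2*r*(32 + r) (U(r) = (32 + r)*(2*r) = 2*r*(32 + r))
(-351666 + U(551))*((133697 + 175607) + 254287) = (-351666 + 2*551*(32 + 551))*((133697 + 175607) + 254287) = (-351666 + 2*551*583)*(309304 + 254287) = (-351666 + 642466)*563591 = 290800*563591 = 163892262800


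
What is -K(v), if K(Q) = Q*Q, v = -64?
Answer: -4096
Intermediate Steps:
K(Q) = Q**2
-K(v) = -1*(-64)**2 = -1*4096 = -4096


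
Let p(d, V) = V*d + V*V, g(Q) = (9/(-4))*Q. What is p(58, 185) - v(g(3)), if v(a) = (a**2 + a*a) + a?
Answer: 358965/8 ≈ 44871.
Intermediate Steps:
g(Q) = -9*Q/4 (g(Q) = (9*(-1/4))*Q = -9*Q/4)
p(d, V) = V**2 + V*d (p(d, V) = V*d + V**2 = V**2 + V*d)
v(a) = a + 2*a**2 (v(a) = (a**2 + a**2) + a = 2*a**2 + a = a + 2*a**2)
p(58, 185) - v(g(3)) = 185*(185 + 58) - (-9/4*3)*(1 + 2*(-9/4*3)) = 185*243 - (-27)*(1 + 2*(-27/4))/4 = 44955 - (-27)*(1 - 27/2)/4 = 44955 - (-27)*(-25)/(4*2) = 44955 - 1*675/8 = 44955 - 675/8 = 358965/8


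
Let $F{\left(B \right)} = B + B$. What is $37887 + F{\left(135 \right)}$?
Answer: $38157$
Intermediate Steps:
$F{\left(B \right)} = 2 B$
$37887 + F{\left(135 \right)} = 37887 + 2 \cdot 135 = 37887 + 270 = 38157$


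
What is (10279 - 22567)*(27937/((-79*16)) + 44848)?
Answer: -43514830080/79 ≈ -5.5082e+8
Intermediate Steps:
(10279 - 22567)*(27937/((-79*16)) + 44848) = -12288*(27937/(-1264) + 44848) = -12288*(27937*(-1/1264) + 44848) = -12288*(-27937/1264 + 44848) = -12288*56659935/1264 = -43514830080/79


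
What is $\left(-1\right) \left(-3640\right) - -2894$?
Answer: $6534$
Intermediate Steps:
$\left(-1\right) \left(-3640\right) - -2894 = 3640 + 2894 = 6534$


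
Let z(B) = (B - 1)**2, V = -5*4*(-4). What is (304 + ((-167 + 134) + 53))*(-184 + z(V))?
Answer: 1962468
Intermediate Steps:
V = 80 (V = -20*(-4) = 80)
z(B) = (-1 + B)**2
(304 + ((-167 + 134) + 53))*(-184 + z(V)) = (304 + ((-167 + 134) + 53))*(-184 + (-1 + 80)**2) = (304 + (-33 + 53))*(-184 + 79**2) = (304 + 20)*(-184 + 6241) = 324*6057 = 1962468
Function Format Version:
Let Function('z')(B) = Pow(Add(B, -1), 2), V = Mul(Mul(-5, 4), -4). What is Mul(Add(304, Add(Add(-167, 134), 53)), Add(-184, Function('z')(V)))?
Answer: 1962468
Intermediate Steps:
V = 80 (V = Mul(-20, -4) = 80)
Function('z')(B) = Pow(Add(-1, B), 2)
Mul(Add(304, Add(Add(-167, 134), 53)), Add(-184, Function('z')(V))) = Mul(Add(304, Add(Add(-167, 134), 53)), Add(-184, Pow(Add(-1, 80), 2))) = Mul(Add(304, Add(-33, 53)), Add(-184, Pow(79, 2))) = Mul(Add(304, 20), Add(-184, 6241)) = Mul(324, 6057) = 1962468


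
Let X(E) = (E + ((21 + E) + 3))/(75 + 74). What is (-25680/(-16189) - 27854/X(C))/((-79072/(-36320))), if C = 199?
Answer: -38123228715545/8440637009 ≈ -4516.6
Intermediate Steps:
X(E) = 24/149 + 2*E/149 (X(E) = (E + (24 + E))/149 = (24 + 2*E)*(1/149) = 24/149 + 2*E/149)
(-25680/(-16189) - 27854/X(C))/((-79072/(-36320))) = (-25680/(-16189) - 27854/(24/149 + (2/149)*199))/((-79072/(-36320))) = (-25680*(-1/16189) - 27854/(24/149 + 398/149))/((-79072*(-1/36320))) = (25680/16189 - 27854/422/149)/(2471/1135) = (25680/16189 - 27854*149/422)*(1135/2471) = (25680/16189 - 2075123/211)*(1135/2471) = -33588747767/3415879*1135/2471 = -38123228715545/8440637009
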